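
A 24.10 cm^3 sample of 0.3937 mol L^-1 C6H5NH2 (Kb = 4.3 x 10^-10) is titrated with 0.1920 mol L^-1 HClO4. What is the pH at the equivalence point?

n(C6H5NH2) = 0.3937 x 0.02410 = 0.009488 mol; V(HClO4) at equivalence = 0.009488/0.1920 = 0.04942 L.
At equivalence the base is fully converted to C6H5NH3+; total volume = 0.07352 L, so [C6H5NH3+] = 0.009488/0.07352 = 0.1291 M.
Ka(C6H5NH3+) = Kw/Kb = 1.0e-14 / 4.3 x 10^-10 = 2.33e-5.
[H^+] = sqrt(Ka x [C6H5NH3+]) = sqrt(2.33e-5 x 0.1291) = 0.00173 M.
pH = -log(0.00173) = 2.76.

2.76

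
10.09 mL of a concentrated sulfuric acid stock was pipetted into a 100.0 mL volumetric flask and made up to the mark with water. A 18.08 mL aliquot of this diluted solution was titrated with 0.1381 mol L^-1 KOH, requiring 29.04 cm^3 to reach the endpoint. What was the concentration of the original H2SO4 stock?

1.10 M

n(KOH) = 0.1381 x 0.02904 = 0.004010 mol.
n(H2SO4) in the aliquot = 0.004010 x 1/2 = 0.002005 mol.
[diluted H2SO4] = 0.002005 / 0.01808 = 0.1109 M.
Dilution factor = 100.0/10.09 = 9.911, so [stock] = 0.1109 x 9.911 = 1.10 M.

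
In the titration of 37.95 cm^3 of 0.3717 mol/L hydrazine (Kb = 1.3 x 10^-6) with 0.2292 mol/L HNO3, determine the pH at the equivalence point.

n(N2H4) = 0.3717 x 0.03795 = 0.01411 mol; V(HNO3) at equivalence = 0.01411/0.2292 = 0.06154 L.
At equivalence the base is fully converted to N2H5+; total volume = 0.09949 L, so [N2H5+] = 0.01411/0.09949 = 0.1418 M.
Ka(N2H5+) = Kw/Kb = 1.0e-14 / 1.3 x 10^-6 = 7.69e-9.
[H^+] = sqrt(Ka x [N2H5+]) = sqrt(7.69e-9 x 0.1418) = 3.30e-5 M.
pH = -log(3.30e-5) = 4.48.

4.48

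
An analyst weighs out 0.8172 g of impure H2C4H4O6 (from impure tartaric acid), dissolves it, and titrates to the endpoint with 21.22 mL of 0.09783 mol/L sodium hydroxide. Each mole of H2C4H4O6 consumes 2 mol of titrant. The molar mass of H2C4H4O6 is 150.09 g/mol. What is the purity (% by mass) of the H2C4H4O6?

19.1%

n(NaOH) = 0.09783 x 0.02122 = 0.002076 mol.
n(H2C4H4O6) = 0.002076 / 2 = 0.001038 mol.
mass of H2C4H4O6 = 0.001038 x 150.09 = 0.1558 g.
% purity = 0.1558 / 0.8172 x 100 = 19.1%.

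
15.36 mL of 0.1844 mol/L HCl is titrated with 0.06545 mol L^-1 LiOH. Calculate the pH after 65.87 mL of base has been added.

12.26

n(acid) = 0.1844 x 0.01536 = 0.002832 mol; n(LiOH) added = 0.06545 x 0.06587 = 0.004311 mol.
Base is in excess by 0.004311 - 0.002832 = 0.001479 mol in a total volume of 0.08123 L.
[OH^-] = 0.001479/0.08123 = 0.01821 M, so pOH = 1.74 and pH = 14.00 - 1.74 = 12.26.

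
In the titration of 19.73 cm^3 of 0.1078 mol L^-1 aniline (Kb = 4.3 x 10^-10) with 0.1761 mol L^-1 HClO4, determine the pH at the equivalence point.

n(C6H5NH2) = 0.1078 x 0.01973 = 0.002127 mol; V(HClO4) at equivalence = 0.002127/0.1761 = 0.01208 L.
At equivalence the base is fully converted to C6H5NH3+; total volume = 0.03181 L, so [C6H5NH3+] = 0.002127/0.03181 = 0.06687 M.
Ka(C6H5NH3+) = Kw/Kb = 1.0e-14 / 4.3 x 10^-10 = 2.33e-5.
[H^+] = sqrt(Ka x [C6H5NH3+]) = sqrt(2.33e-5 x 0.06687) = 0.00125 M.
pH = -log(0.00125) = 2.90.

2.90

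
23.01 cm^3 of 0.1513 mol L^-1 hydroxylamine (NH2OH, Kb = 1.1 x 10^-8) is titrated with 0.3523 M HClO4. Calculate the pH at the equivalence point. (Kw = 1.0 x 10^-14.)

3.51

n(NH2OH) = 0.1513 x 0.02301 = 0.003481 mol; V(HClO4) at equivalence = 0.003481/0.3523 = 0.009882 L.
At equivalence the base is fully converted to NH3OH+; total volume = 0.03289 L, so [NH3OH+] = 0.003481/0.03289 = 0.1058 M.
Ka(NH3OH+) = Kw/Kb = 1.0e-14 / 1.1 x 10^-8 = 9.09e-7.
[H^+] = sqrt(Ka x [NH3OH+]) = sqrt(9.09e-7 x 0.1058) = 0.000310 M.
pH = -log(0.000310) = 3.51.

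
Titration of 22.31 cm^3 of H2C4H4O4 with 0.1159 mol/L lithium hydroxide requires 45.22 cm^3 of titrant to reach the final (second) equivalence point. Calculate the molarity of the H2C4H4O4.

n(LiOH) = 0.1159 x 0.04522 = 0.005241 mol.
At the final (second) equivalence point, 2 mol OH^- react per mol H2C4H4O4, so n(H2C4H4O4) = 0.005241 / 2 = 0.002620 mol.
[H2C4H4O4] = 0.002620 / 0.02231 L = 0.117 M.

0.117 M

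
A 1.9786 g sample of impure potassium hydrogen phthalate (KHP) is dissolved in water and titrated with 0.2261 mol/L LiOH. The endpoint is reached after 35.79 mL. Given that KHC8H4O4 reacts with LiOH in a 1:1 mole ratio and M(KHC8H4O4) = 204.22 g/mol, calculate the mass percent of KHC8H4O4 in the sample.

n(LiOH) = 0.2261 x 0.03579 = 0.008092 mol.
n(KHC8H4O4) = 0.008092 / 1 = 0.008092 mol.
mass of KHC8H4O4 = 0.008092 x 204.22 = 1.653 g.
% purity = 1.653 / 1.9786 x 100 = 83.5%.

83.5%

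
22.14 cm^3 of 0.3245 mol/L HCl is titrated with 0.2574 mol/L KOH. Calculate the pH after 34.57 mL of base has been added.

12.48

n(acid) = 0.3245 x 0.02214 = 0.007184 mol; n(KOH) added = 0.2574 x 0.03457 = 0.008898 mol.
Base is in excess by 0.008898 - 0.007184 = 0.001714 mol in a total volume of 0.05671 L.
[OH^-] = 0.001714/0.05671 = 0.03022 M, so pOH = 1.52 and pH = 14.00 - 1.52 = 12.48.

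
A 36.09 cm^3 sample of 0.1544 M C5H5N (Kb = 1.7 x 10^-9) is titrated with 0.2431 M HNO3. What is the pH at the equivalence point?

3.13

n(C5H5N) = 0.1544 x 0.03609 = 0.005572 mol; V(HNO3) at equivalence = 0.005572/0.2431 = 0.02292 L.
At equivalence the base is fully converted to C5H5NH+; total volume = 0.05901 L, so [C5H5NH+] = 0.005572/0.05901 = 0.09443 M.
Ka(C5H5NH+) = Kw/Kb = 1.0e-14 / 1.7 x 10^-9 = 5.88e-6.
[H^+] = sqrt(Ka x [C5H5NH+]) = sqrt(5.88e-6 x 0.09443) = 0.000745 M.
pH = -log(0.000745) = 3.13.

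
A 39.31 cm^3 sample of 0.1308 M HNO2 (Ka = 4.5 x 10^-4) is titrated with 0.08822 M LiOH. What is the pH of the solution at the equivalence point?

n(HNO2) = 0.1308 x 0.03931 = 0.005142 mol; V(LiOH) at equivalence = 0.005142/0.08822 = 0.05828 L.
At equivalence all the acid is converted to NO2-; total volume = 0.03931 + 0.05828 = 0.09759 L, so [NO2-] = 0.005142/0.09759 = 0.05269 M.
Kb = Kw/Ka = 1.0e-14 / 4.5 x 10^-4 = 2.22e-11.
[OH^-] = sqrt(Kb x [NO2-]) = sqrt(2.22e-11 x 0.05269) = 1.08e-6 M.
pOH = 5.97, so pH = 14.00 - 5.97 = 8.03.

8.03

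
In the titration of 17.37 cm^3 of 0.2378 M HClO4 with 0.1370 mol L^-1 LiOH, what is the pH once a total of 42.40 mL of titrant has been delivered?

n(acid) = 0.2378 x 0.01737 = 0.004131 mol; n(LiOH) added = 0.1370 x 0.04240 = 0.005809 mol.
Base is in excess by 0.005809 - 0.004131 = 0.001678 mol in a total volume of 0.05977 L.
[OH^-] = 0.001678/0.05977 = 0.02808 M, so pOH = 1.55 and pH = 14.00 - 1.55 = 12.45.

12.45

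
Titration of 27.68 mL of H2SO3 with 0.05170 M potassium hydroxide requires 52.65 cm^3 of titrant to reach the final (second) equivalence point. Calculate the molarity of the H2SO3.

n(KOH) = 0.05170 x 0.05265 = 0.002722 mol.
At the final (second) equivalence point, 2 mol OH^- react per mol H2SO3, so n(H2SO3) = 0.002722 / 2 = 0.001361 mol.
[H2SO3] = 0.001361 / 0.02768 L = 0.0492 M.

0.0492 M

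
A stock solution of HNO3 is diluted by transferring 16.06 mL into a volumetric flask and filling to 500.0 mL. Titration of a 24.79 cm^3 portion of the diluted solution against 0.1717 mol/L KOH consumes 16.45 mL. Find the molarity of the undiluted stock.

n(KOH) = 0.1717 x 0.01645 = 0.002824 mol.
n(HNO3) in the aliquot = 0.002824 mol.
[diluted HNO3] = 0.002824 / 0.02479 = 0.1139 M.
Dilution factor = 500.0/16.06 = 31.13, so [stock] = 0.1139 x 31.13 = 3.55 M.

3.55 M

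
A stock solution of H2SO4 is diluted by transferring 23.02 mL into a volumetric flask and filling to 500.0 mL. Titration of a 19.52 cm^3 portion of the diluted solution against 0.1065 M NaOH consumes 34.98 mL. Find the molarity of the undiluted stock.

2.07 M

n(NaOH) = 0.1065 x 0.03498 = 0.003725 mol.
n(H2SO4) in the aliquot = 0.003725 x 1/2 = 0.001863 mol.
[diluted H2SO4] = 0.001863 / 0.01952 = 0.09542 M.
Dilution factor = 500.0/23.02 = 21.72, so [stock] = 0.09542 x 21.72 = 2.07 M.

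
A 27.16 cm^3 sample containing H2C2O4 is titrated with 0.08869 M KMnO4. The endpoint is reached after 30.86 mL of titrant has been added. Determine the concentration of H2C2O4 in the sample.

n(KMnO4) = 0.08869 x 0.03086 = 0.002737 mol.
From the balanced equation, 2 mol KMnO4 reacts with 5 mol H2C2O4, so n(H2C2O4) = 0.002737 x 5/2 = 0.006842 mol.
[H2C2O4] = 0.006842 / 0.02716 L = 0.252 M.

0.252 M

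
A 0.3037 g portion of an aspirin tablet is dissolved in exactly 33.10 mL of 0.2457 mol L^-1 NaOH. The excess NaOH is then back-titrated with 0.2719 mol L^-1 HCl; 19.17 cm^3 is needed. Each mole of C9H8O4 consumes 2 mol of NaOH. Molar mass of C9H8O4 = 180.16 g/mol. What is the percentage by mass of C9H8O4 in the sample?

86.6%

Total n(NaOH) added = 0.2457 x 0.03310 = 0.008133 mol.
n(HCl) used = 0.2719 x 0.01917 = 0.005212 mol, which equals the excess n(NaOH).
So n(NaOH) consumed by the sample = 0.008133 - 0.005212 = 0.002920 mol.
n(C9H8O4) = 0.002920 / 2 = 0.001460 mol.
mass C9H8O4 = 0.001460 x 180.16 = 0.2631 g, so %C9H8O4 = 0.2631/0.3037 x 100 = 86.6%.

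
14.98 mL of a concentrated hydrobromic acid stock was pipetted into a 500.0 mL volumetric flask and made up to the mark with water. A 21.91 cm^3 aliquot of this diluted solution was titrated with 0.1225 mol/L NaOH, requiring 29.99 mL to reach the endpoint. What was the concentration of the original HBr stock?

n(NaOH) = 0.1225 x 0.02999 = 0.003674 mol.
n(HBr) in the aliquot = 0.003674 mol.
[diluted HBr] = 0.003674 / 0.02191 = 0.1677 M.
Dilution factor = 500.0/14.98 = 33.38, so [stock] = 0.1677 x 33.38 = 5.60 M.

5.60 M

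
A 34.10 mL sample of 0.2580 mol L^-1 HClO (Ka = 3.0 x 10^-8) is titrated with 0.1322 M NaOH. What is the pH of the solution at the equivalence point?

10.23

n(HClO) = 0.2580 x 0.03410 = 0.008798 mol; V(NaOH) at equivalence = 0.008798/0.1322 = 0.06655 L.
At equivalence all the acid is converted to ClO-; total volume = 0.03410 + 0.06655 = 0.1006 L, so [ClO-] = 0.008798/0.1006 = 0.08741 M.
Kb = Kw/Ka = 1.0e-14 / 3.0 x 10^-8 = 3.33e-7.
[OH^-] = sqrt(Kb x [ClO-]) = sqrt(3.33e-7 x 0.08741) = 0.000171 M.
pOH = 3.77, so pH = 14.00 - 3.77 = 10.23.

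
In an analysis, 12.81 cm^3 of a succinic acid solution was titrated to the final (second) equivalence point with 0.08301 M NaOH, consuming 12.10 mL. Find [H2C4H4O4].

n(NaOH) = 0.08301 x 0.01210 = 0.001004 mol.
At the final (second) equivalence point, 2 mol OH^- react per mol H2C4H4O4, so n(H2C4H4O4) = 0.001004 / 2 = 0.0005022 mol.
[H2C4H4O4] = 0.0005022 / 0.01281 L = 0.0392 M.

0.0392 M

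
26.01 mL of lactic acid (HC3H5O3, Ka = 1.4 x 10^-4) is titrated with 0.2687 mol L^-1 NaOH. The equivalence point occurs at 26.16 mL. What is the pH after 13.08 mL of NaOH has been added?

3.85

13.08 mL is exactly half the equivalence volume (26.16/2), i.e. the half-equivalence point.
There, n(HA) = n(A^-), so pH = pKa = -log(1.4 x 10^-4) = 3.85.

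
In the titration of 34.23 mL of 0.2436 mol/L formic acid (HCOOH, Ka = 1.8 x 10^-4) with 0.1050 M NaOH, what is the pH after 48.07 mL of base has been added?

Initial n(HCOOH) = 0.2436 x 0.03423 = 0.008338 mol.
n(NaOH) added = 0.1050 x 0.04807 = 0.005047 mol, converting that many moles of HCOOH to HCOO-.
Remaining n(HCOOH) = 0.003291 mol; n(HCOO-) = 0.005047 mol.
By Henderson-Hasselbalch, pH = pKa + log([A^-]/[HA]) = 3.74 + log(0.005047/0.003291) = 3.74 + (+0.19) = 3.93.

3.93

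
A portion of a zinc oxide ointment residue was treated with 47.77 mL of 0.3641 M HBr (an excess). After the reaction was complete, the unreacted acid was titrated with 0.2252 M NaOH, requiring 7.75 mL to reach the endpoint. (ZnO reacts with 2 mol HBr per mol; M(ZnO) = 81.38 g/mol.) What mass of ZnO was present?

Total n(HBr) added = 0.3641 x 0.04777 = 0.01739 mol.
n(NaOH) used = 0.2252 x 0.007750 = 0.001745 mol, which equals the excess n(HBr).
So n(HBr) consumed by the sample = 0.01739 - 0.001745 = 0.01565 mol.
n(ZnO) = 0.01565 / 2 = 0.007824 mol.
mass = 0.007824 mol x 81.38 g/mol = 0.637 g.

0.637 g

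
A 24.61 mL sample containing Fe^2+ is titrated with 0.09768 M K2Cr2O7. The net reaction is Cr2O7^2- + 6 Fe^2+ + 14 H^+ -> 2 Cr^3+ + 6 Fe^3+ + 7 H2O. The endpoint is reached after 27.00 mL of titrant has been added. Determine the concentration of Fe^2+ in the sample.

0.643 M

n(K2Cr2O7) = 0.09768 x 0.02700 = 0.002637 mol.
From the balanced equation, 1 mol K2Cr2O7 reacts with 6 mol Fe^2+, so n(Fe^2+) = 0.002637 x 6/1 = 0.01582 mol.
[Fe^2+] = 0.01582 / 0.02461 L = 0.643 M.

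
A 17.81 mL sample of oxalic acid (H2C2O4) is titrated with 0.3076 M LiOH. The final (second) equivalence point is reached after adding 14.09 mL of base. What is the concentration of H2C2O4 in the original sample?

0.122 M

n(LiOH) = 0.3076 x 0.01409 = 0.004334 mol.
At the final (second) equivalence point, 2 mol OH^- react per mol H2C2O4, so n(H2C2O4) = 0.004334 / 2 = 0.002167 mol.
[H2C2O4] = 0.002167 / 0.01781 L = 0.122 M.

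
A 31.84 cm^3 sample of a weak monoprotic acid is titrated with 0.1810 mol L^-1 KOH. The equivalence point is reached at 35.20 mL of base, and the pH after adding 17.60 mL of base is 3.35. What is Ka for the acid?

17.60 mL is half of the equivalence volume, so this is the half-equivalence point where [HA] = [A^-].
At half-equivalence pH = pKa, so pKa = 3.35.
Ka = 10^(-3.35) = 4.5 x 10^-4.

4.5 x 10^-4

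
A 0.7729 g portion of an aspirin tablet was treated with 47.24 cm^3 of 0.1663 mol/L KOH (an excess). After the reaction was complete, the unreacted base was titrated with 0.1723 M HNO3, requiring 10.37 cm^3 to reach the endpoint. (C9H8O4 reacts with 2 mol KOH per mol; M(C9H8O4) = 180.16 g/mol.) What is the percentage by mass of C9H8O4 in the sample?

Total n(KOH) added = 0.1663 x 0.04724 = 0.007856 mol.
n(HNO3) used = 0.1723 x 0.01037 = 0.001787 mol, which equals the excess n(KOH).
So n(KOH) consumed by the sample = 0.007856 - 0.001787 = 0.006069 mol.
n(C9H8O4) = 0.006069 / 2 = 0.003035 mol.
mass C9H8O4 = 0.003035 x 180.16 = 0.5467 g, so %C9H8O4 = 0.5467/0.7729 x 100 = 70.7%.

70.7%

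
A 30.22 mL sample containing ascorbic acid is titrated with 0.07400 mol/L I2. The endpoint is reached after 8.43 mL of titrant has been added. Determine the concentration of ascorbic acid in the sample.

0.0206 M

n(I2) = 0.07400 x 0.008430 = 0.0006238 mol.
From the balanced equation, 1 mol I2 reacts with 1 mol ascorbic acid, so n(ascorbic acid) = 0.0006238 x 1/1 = 0.0006238 mol.
[ascorbic acid] = 0.0006238 / 0.03022 L = 0.0206 M.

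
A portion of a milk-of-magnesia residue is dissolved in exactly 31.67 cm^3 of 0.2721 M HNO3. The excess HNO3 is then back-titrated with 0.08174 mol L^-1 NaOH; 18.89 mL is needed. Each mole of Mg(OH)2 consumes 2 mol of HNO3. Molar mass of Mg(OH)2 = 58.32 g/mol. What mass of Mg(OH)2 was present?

Total n(HNO3) added = 0.2721 x 0.03167 = 0.008617 mol.
n(NaOH) used = 0.08174 x 0.01889 = 0.001544 mol, which equals the excess n(HNO3).
So n(HNO3) consumed by the sample = 0.008617 - 0.001544 = 0.007073 mol.
n(Mg(OH)2) = 0.007073 / 2 = 0.003537 mol.
mass = 0.003537 mol x 58.32 g/mol = 0.206 g.

0.206 g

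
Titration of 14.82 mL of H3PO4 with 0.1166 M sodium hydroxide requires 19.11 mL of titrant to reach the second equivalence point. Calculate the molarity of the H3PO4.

0.0752 M

n(NaOH) = 0.1166 x 0.01911 = 0.002228 mol.
At the second equivalence point, 2 mol OH^- react per mol H3PO4, so n(H3PO4) = 0.002228 / 2 = 0.001114 mol.
[H3PO4] = 0.001114 / 0.01482 L = 0.0752 M.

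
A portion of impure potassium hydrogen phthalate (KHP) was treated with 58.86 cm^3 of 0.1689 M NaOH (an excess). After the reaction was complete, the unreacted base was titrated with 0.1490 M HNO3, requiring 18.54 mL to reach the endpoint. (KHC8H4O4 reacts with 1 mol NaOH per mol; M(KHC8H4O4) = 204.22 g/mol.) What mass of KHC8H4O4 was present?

Total n(NaOH) added = 0.1689 x 0.05886 = 0.009941 mol.
n(HNO3) used = 0.1490 x 0.01854 = 0.002762 mol, which equals the excess n(NaOH).
So n(NaOH) consumed by the sample = 0.009941 - 0.002762 = 0.007179 mol.
n(KHC8H4O4) = 0.007179 / 1 = 0.007179 mol.
mass = 0.007179 mol x 204.22 g/mol = 1.47 g.

1.47 g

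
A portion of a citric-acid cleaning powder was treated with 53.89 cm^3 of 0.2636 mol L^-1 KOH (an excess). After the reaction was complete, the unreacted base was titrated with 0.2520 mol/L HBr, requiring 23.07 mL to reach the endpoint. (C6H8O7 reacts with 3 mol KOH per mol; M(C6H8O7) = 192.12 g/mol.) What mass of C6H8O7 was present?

0.537 g

Total n(KOH) added = 0.2636 x 0.05389 = 0.01421 mol.
n(HBr) used = 0.2520 x 0.02307 = 0.005814 mol, which equals the excess n(KOH).
So n(KOH) consumed by the sample = 0.01421 - 0.005814 = 0.008392 mol.
n(C6H8O7) = 0.008392 / 3 = 0.002797 mol.
mass = 0.002797 mol x 192.12 g/mol = 0.537 g.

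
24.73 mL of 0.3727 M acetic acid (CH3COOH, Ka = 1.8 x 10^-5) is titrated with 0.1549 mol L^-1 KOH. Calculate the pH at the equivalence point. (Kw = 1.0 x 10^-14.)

8.89

n(CH3COOH) = 0.3727 x 0.02473 = 0.009217 mol; V(KOH) at equivalence = 0.009217/0.1549 = 0.05950 L.
At equivalence all the acid is converted to CH3COO-; total volume = 0.02473 + 0.05950 = 0.08423 L, so [CH3COO-] = 0.009217/0.08423 = 0.1094 M.
Kb = Kw/Ka = 1.0e-14 / 1.8 x 10^-5 = 5.56e-10.
[OH^-] = sqrt(Kb x [CH3COO-]) = sqrt(5.56e-10 x 0.1094) = 7.80e-6 M.
pOH = 5.11, so pH = 14.00 - 5.11 = 8.89.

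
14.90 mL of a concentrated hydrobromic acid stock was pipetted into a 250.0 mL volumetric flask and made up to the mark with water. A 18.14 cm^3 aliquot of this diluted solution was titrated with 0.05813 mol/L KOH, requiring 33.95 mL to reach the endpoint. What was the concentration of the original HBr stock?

n(KOH) = 0.05813 x 0.03395 = 0.001974 mol.
n(HBr) in the aliquot = 0.001974 mol.
[diluted HBr] = 0.001974 / 0.01814 = 0.1088 M.
Dilution factor = 250.0/14.90 = 16.78, so [stock] = 0.1088 x 16.78 = 1.83 M.

1.83 M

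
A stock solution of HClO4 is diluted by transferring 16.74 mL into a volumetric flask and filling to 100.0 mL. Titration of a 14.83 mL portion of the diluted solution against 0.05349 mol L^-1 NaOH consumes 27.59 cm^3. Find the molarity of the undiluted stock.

0.594 M

n(NaOH) = 0.05349 x 0.02759 = 0.001476 mol.
n(HClO4) in the aliquot = 0.001476 mol.
[diluted HClO4] = 0.001476 / 0.01483 = 0.09951 M.
Dilution factor = 100.0/16.74 = 5.974, so [stock] = 0.09951 x 5.974 = 0.594 M.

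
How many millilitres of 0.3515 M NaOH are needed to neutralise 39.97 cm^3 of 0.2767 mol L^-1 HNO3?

n(HNO3) = 0.2767 mol/L x 0.03997 L = 0.01106 mol.
At equivalence n(NaOH) = n(HNO3) = 0.01106 mol.
V(NaOH) = 0.01106 / 0.3515 = 0.03146 L = 31.5 mL.

31.5 mL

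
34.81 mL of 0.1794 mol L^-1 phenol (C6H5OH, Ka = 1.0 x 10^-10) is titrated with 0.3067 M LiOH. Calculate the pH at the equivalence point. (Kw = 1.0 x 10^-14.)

11.53

n(C6H5OH) = 0.1794 x 0.03481 = 0.006245 mol; V(LiOH) at equivalence = 0.006245/0.3067 = 0.02036 L.
At equivalence all the acid is converted to C6H5O-; total volume = 0.03481 + 0.02036 = 0.05517 L, so [C6H5O-] = 0.006245/0.05517 = 0.1132 M.
Kb = Kw/Ka = 1.0e-14 / 1.0 x 10^-10 = 0.000100.
[OH^-] = sqrt(Kb x [C6H5O-]) = sqrt(0.000100 x 0.1132) = 0.00336 M.
pOH = 2.47, so pH = 14.00 - 2.47 = 11.53.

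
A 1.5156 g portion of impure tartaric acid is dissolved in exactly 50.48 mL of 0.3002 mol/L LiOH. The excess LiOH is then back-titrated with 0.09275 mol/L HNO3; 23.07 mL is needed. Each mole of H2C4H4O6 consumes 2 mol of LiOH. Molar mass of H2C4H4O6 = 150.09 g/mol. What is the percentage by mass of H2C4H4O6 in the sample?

Total n(LiOH) added = 0.3002 x 0.05048 = 0.01515 mol.
n(HNO3) used = 0.09275 x 0.02307 = 0.002140 mol, which equals the excess n(LiOH).
So n(LiOH) consumed by the sample = 0.01515 - 0.002140 = 0.01301 mol.
n(H2C4H4O6) = 0.01301 / 2 = 0.006507 mol.
mass H2C4H4O6 = 0.006507 x 150.09 = 0.9767 g, so %H2C4H4O6 = 0.9767/1.5156 x 100 = 64.4%.

64.4%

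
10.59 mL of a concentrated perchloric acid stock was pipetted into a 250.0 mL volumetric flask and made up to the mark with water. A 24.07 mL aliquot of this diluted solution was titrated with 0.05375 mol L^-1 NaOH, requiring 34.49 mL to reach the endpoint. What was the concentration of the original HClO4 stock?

1.82 M

n(NaOH) = 0.05375 x 0.03449 = 0.001854 mol.
n(HClO4) in the aliquot = 0.001854 mol.
[diluted HClO4] = 0.001854 / 0.02407 = 0.07702 M.
Dilution factor = 250.0/10.59 = 23.61, so [stock] = 0.07702 x 23.61 = 1.82 M.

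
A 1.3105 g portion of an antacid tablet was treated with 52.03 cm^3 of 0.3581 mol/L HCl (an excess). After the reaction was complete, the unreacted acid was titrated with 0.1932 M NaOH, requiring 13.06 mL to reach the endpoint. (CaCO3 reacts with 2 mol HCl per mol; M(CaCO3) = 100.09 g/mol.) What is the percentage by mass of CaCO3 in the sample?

61.5%

Total n(HCl) added = 0.3581 x 0.05203 = 0.01863 mol.
n(NaOH) used = 0.1932 x 0.01306 = 0.002523 mol, which equals the excess n(HCl).
So n(HCl) consumed by the sample = 0.01863 - 0.002523 = 0.01611 mol.
n(CaCO3) = 0.01611 / 2 = 0.008054 mol.
mass CaCO3 = 0.008054 x 100.09 = 0.8062 g, so %CaCO3 = 0.8062/1.3105 x 100 = 61.5%.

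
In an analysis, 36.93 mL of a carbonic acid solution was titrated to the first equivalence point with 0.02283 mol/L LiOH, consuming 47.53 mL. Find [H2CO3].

0.0294 M

n(LiOH) = 0.02283 x 0.04753 = 0.001085 mol.
At the first equivalence point, 1 mol OH^- react per mol H2CO3, so n(H2CO3) = 0.001085 / 1 = 0.001085 mol.
[H2CO3] = 0.001085 / 0.03693 L = 0.0294 M.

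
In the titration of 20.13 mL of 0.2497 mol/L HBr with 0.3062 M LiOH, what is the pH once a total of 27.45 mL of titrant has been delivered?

12.85

n(acid) = 0.2497 x 0.02013 = 0.005026 mol; n(LiOH) added = 0.3062 x 0.02745 = 0.008405 mol.
Base is in excess by 0.008405 - 0.005026 = 0.003379 mol in a total volume of 0.04758 L.
[OH^-] = 0.003379/0.04758 = 0.07101 M, so pOH = 1.15 and pH = 14.00 - 1.15 = 12.85.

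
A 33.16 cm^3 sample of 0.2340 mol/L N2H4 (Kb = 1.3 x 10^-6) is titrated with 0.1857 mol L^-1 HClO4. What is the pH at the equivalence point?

n(N2H4) = 0.2340 x 0.03316 = 0.007759 mol; V(HClO4) at equivalence = 0.007759/0.1857 = 0.04178 L.
At equivalence the base is fully converted to N2H5+; total volume = 0.07494 L, so [N2H5+] = 0.007759/0.07494 = 0.1035 M.
Ka(N2H5+) = Kw/Kb = 1.0e-14 / 1.3 x 10^-6 = 7.69e-9.
[H^+] = sqrt(Ka x [N2H5+]) = sqrt(7.69e-9 x 0.1035) = 2.82e-5 M.
pH = -log(2.82e-5) = 4.55.

4.55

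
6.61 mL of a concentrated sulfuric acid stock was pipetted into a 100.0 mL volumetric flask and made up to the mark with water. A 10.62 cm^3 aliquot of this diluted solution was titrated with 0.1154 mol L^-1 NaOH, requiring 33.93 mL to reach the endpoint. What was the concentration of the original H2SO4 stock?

n(NaOH) = 0.1154 x 0.03393 = 0.003916 mol.
n(H2SO4) in the aliquot = 0.003916 x 1/2 = 0.001958 mol.
[diluted H2SO4] = 0.001958 / 0.01062 = 0.1843 M.
Dilution factor = 100.0/6.610 = 15.13, so [stock] = 0.1843 x 15.13 = 2.79 M.

2.79 M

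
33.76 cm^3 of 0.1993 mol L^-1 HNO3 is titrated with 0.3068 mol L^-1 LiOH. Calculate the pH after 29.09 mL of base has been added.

n(acid) = 0.1993 x 0.03376 = 0.006728 mol; n(LiOH) added = 0.3068 x 0.02909 = 0.008925 mol.
Base is in excess by 0.008925 - 0.006728 = 0.002196 mol in a total volume of 0.06285 L.
[OH^-] = 0.002196/0.06285 = 0.03495 M, so pOH = 1.46 and pH = 14.00 - 1.46 = 12.54.

12.54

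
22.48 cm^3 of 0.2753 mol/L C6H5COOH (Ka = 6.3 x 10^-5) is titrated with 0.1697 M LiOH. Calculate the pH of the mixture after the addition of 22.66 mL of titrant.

4.42

Initial n(C6H5COOH) = 0.2753 x 0.02248 = 0.006189 mol.
n(LiOH) added = 0.1697 x 0.02266 = 0.003845 mol, converting that many moles of C6H5COOH to C6H5COO-.
Remaining n(C6H5COOH) = 0.002343 mol; n(C6H5COO-) = 0.003845 mol.
By Henderson-Hasselbalch, pH = pKa + log([A^-]/[HA]) = 4.20 + log(0.003845/0.002343) = 4.20 + (+0.22) = 4.42.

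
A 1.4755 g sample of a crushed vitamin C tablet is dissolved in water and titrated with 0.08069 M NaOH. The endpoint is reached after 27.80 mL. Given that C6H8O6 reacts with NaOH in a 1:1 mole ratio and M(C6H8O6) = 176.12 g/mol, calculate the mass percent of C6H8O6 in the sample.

n(NaOH) = 0.08069 x 0.02780 = 0.002243 mol.
n(C6H8O6) = 0.002243 / 1 = 0.002243 mol.
mass of C6H8O6 = 0.002243 x 176.12 = 0.3951 g.
% purity = 0.3951 / 1.4755 x 100 = 26.8%.

26.8%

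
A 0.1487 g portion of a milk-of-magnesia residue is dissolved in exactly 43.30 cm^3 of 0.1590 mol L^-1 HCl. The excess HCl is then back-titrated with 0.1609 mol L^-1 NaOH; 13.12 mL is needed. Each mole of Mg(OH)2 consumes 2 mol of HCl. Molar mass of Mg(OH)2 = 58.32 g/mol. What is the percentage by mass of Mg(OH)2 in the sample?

Total n(HCl) added = 0.1590 x 0.04330 = 0.006885 mol.
n(NaOH) used = 0.1609 x 0.01312 = 0.002111 mol, which equals the excess n(HCl).
So n(HCl) consumed by the sample = 0.006885 - 0.002111 = 0.004774 mol.
n(Mg(OH)2) = 0.004774 / 2 = 0.002387 mol.
mass Mg(OH)2 = 0.002387 x 58.32 = 0.1392 g, so %Mg(OH)2 = 0.1392/0.1487 x 100 = 93.6%.

93.6%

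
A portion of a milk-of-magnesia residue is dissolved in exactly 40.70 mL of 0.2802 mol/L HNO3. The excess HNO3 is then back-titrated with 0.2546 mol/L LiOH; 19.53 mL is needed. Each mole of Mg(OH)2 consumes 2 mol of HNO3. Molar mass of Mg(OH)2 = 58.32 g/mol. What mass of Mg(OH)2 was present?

Total n(HNO3) added = 0.2802 x 0.04070 = 0.01140 mol.
n(LiOH) used = 0.2546 x 0.01953 = 0.004972 mol, which equals the excess n(HNO3).
So n(HNO3) consumed by the sample = 0.01140 - 0.004972 = 0.006432 mol.
n(Mg(OH)2) = 0.006432 / 2 = 0.003216 mol.
mass = 0.003216 mol x 58.32 g/mol = 0.188 g.

0.188 g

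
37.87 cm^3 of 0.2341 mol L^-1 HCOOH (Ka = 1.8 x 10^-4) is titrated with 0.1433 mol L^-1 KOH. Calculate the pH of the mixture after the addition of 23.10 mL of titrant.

Initial n(HCOOH) = 0.2341 x 0.03787 = 0.008865 mol.
n(KOH) added = 0.1433 x 0.02310 = 0.003310 mol, converting that many moles of HCOOH to HCOO-.
Remaining n(HCOOH) = 0.005555 mol; n(HCOO-) = 0.003310 mol.
By Henderson-Hasselbalch, pH = pKa + log([A^-]/[HA]) = 3.74 + log(0.003310/0.005555) = 3.74 + (-0.22) = 3.52.

3.52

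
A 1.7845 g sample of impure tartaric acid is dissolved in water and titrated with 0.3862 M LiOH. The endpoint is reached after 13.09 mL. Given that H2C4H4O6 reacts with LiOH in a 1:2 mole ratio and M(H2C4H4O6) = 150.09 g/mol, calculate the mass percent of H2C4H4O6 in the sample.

21.3%

n(LiOH) = 0.3862 x 0.01309 = 0.005055 mol.
n(H2C4H4O6) = 0.005055 / 2 = 0.002528 mol.
mass of H2C4H4O6 = 0.002528 x 150.09 = 0.3794 g.
% purity = 0.3794 / 1.7845 x 100 = 21.3%.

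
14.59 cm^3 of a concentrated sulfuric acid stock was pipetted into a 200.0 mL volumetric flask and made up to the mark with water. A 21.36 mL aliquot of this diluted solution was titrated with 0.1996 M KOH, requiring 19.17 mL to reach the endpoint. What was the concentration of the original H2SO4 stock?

n(KOH) = 0.1996 x 0.01917 = 0.003826 mol.
n(H2SO4) in the aliquot = 0.003826 x 1/2 = 0.001913 mol.
[diluted H2SO4] = 0.001913 / 0.02136 = 0.08957 M.
Dilution factor = 200.0/14.59 = 13.71, so [stock] = 0.08957 x 13.71 = 1.23 M.

1.23 M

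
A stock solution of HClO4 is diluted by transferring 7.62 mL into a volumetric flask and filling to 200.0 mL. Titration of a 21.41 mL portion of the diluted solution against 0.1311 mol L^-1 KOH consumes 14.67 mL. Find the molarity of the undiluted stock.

n(KOH) = 0.1311 x 0.01467 = 0.001923 mol.
n(HClO4) in the aliquot = 0.001923 mol.
[diluted HClO4] = 0.001923 / 0.02141 = 0.08983 M.
Dilution factor = 200.0/7.620 = 26.25, so [stock] = 0.08983 x 26.25 = 2.36 M.

2.36 M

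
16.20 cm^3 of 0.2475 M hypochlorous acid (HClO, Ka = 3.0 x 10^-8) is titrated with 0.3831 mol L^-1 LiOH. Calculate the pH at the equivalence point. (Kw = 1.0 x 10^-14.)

n(HClO) = 0.2475 x 0.01620 = 0.004010 mol; V(LiOH) at equivalence = 0.004010/0.3831 = 0.01047 L.
At equivalence all the acid is converted to ClO-; total volume = 0.01620 + 0.01047 = 0.02667 L, so [ClO-] = 0.004010/0.02667 = 0.1504 M.
Kb = Kw/Ka = 1.0e-14 / 3.0 x 10^-8 = 3.33e-7.
[OH^-] = sqrt(Kb x [ClO-]) = sqrt(3.33e-7 x 0.1504) = 0.000224 M.
pOH = 3.65, so pH = 14.00 - 3.65 = 10.35.

10.35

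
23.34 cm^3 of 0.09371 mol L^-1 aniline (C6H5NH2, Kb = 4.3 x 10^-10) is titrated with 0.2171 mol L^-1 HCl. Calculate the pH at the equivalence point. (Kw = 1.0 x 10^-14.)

n(C6H5NH2) = 0.09371 x 0.02334 = 0.002187 mol; V(HCl) at equivalence = 0.002187/0.2171 = 0.01007 L.
At equivalence the base is fully converted to C6H5NH3+; total volume = 0.03341 L, so [C6H5NH3+] = 0.002187/0.03341 = 0.06546 M.
Ka(C6H5NH3+) = Kw/Kb = 1.0e-14 / 4.3 x 10^-10 = 2.33e-5.
[H^+] = sqrt(Ka x [C6H5NH3+]) = sqrt(2.33e-5 x 0.06546) = 0.00123 M.
pH = -log(0.00123) = 2.91.

2.91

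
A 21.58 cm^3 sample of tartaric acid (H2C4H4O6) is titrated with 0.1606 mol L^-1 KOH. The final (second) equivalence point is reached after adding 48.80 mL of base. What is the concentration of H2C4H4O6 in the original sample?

0.182 M

n(KOH) = 0.1606 x 0.04880 = 0.007837 mol.
At the final (second) equivalence point, 2 mol OH^- react per mol H2C4H4O6, so n(H2C4H4O6) = 0.007837 / 2 = 0.003919 mol.
[H2C4H4O6] = 0.003919 / 0.02158 L = 0.182 M.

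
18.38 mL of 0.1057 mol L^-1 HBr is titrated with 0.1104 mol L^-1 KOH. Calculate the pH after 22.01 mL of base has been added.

12.08

n(acid) = 0.1057 x 0.01838 = 0.001943 mol; n(KOH) added = 0.1104 x 0.02201 = 0.002430 mol.
Base is in excess by 0.002430 - 0.001943 = 0.0004871 mol in a total volume of 0.04039 L.
[OH^-] = 0.0004871/0.04039 = 0.01206 M, so pOH = 1.92 and pH = 14.00 - 1.92 = 12.08.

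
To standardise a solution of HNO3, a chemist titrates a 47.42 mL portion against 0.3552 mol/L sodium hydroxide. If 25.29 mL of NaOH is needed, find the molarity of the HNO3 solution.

0.189 M

n(NaOH) delivered = 0.3552 x 0.02529 = 0.008983 mol.
For a 1:1 reaction, n(HNO3) = 0.008983 mol.
[HNO3] = 0.008983 mol / 0.04742 L = 0.189 M.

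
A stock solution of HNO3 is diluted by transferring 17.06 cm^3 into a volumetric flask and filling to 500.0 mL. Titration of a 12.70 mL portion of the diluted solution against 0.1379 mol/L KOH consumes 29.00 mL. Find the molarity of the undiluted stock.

9.23 M

n(KOH) = 0.1379 x 0.02900 = 0.003999 mol.
n(HNO3) in the aliquot = 0.003999 mol.
[diluted HNO3] = 0.003999 / 0.01270 = 0.3149 M.
Dilution factor = 500.0/17.06 = 29.31, so [stock] = 0.3149 x 29.31 = 9.23 M.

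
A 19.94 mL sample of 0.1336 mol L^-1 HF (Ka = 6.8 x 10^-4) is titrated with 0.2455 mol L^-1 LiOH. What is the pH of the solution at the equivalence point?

n(HF) = 0.1336 x 0.01994 = 0.002664 mol; V(LiOH) at equivalence = 0.002664/0.2455 = 0.01085 L.
At equivalence all the acid is converted to F-; total volume = 0.01994 + 0.01085 = 0.03079 L, so [F-] = 0.002664/0.03079 = 0.08652 M.
Kb = Kw/Ka = 1.0e-14 / 6.8 x 10^-4 = 1.47e-11.
[OH^-] = sqrt(Kb x [F-]) = sqrt(1.47e-11 x 0.08652) = 1.13e-6 M.
pOH = 5.95, so pH = 14.00 - 5.95 = 8.05.

8.05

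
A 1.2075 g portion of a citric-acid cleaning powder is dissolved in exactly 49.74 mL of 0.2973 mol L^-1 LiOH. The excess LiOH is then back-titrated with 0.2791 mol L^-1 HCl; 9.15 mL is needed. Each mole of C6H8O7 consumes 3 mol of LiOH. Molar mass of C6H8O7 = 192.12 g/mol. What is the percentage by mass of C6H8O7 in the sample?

64.9%

Total n(LiOH) added = 0.2973 x 0.04974 = 0.01479 mol.
n(HCl) used = 0.2791 x 0.009150 = 0.002554 mol, which equals the excess n(LiOH).
So n(LiOH) consumed by the sample = 0.01479 - 0.002554 = 0.01223 mol.
n(C6H8O7) = 0.01223 / 3 = 0.004078 mol.
mass C6H8O7 = 0.004078 x 192.12 = 0.7835 g, so %C6H8O7 = 0.7835/1.2075 x 100 = 64.9%.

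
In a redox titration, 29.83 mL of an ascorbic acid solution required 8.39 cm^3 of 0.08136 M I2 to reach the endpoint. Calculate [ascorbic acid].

n(I2) = 0.08136 x 0.008390 = 0.0006826 mol.
From the balanced equation, 1 mol I2 reacts with 1 mol ascorbic acid, so n(ascorbic acid) = 0.0006826 x 1/1 = 0.0006826 mol.
[ascorbic acid] = 0.0006826 / 0.02983 L = 0.0229 M.

0.0229 M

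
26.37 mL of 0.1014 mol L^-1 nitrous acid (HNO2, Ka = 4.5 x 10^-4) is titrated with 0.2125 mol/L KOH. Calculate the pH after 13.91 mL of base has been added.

11.85

n(acid) = 0.1014 x 0.02637 = 0.002674 mol; n(KOH) added = 0.2125 x 0.01391 = 0.002956 mol.
Base is in excess by 0.002956 - 0.002674 = 0.0002820 mol in a total volume of 0.04028 L.
[OH^-] = 0.0002820/0.04028 = 0.007000 M, so pOH = 2.15 and pH = 14.00 - 2.15 = 11.85.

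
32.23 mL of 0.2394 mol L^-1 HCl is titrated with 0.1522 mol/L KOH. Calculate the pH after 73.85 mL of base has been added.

n(acid) = 0.2394 x 0.03223 = 0.007716 mol; n(KOH) added = 0.1522 x 0.07385 = 0.01124 mol.
Base is in excess by 0.01124 - 0.007716 = 0.003524 mol in a total volume of 0.1061 L.
[OH^-] = 0.003524/0.1061 = 0.03322 M, so pOH = 1.48 and pH = 14.00 - 1.48 = 12.52.

12.52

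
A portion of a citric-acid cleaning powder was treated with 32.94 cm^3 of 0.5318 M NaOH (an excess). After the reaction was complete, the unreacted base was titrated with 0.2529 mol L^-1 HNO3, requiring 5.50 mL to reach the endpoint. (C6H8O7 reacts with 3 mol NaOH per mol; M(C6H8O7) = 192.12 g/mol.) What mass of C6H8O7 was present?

Total n(NaOH) added = 0.5318 x 0.03294 = 0.01752 mol.
n(HNO3) used = 0.2529 x 0.005500 = 0.001391 mol, which equals the excess n(NaOH).
So n(NaOH) consumed by the sample = 0.01752 - 0.001391 = 0.01613 mol.
n(C6H8O7) = 0.01613 / 3 = 0.005376 mol.
mass = 0.005376 mol x 192.12 g/mol = 1.03 g.

1.03 g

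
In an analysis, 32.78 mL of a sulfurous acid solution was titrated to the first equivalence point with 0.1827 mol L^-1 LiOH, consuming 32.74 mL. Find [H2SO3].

0.182 M

n(LiOH) = 0.1827 x 0.03274 = 0.005982 mol.
At the first equivalence point, 1 mol OH^- react per mol H2SO3, so n(H2SO3) = 0.005982 / 1 = 0.005982 mol.
[H2SO3] = 0.005982 / 0.03278 L = 0.182 M.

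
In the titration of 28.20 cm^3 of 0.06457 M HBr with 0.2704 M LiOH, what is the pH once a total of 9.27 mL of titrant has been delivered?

n(acid) = 0.06457 x 0.02820 = 0.001821 mol; n(LiOH) added = 0.2704 x 0.009270 = 0.002507 mol.
Base is in excess by 0.002507 - 0.001821 = 0.0006857 mol in a total volume of 0.03747 L.
[OH^-] = 0.0006857/0.03747 = 0.01830 M, so pOH = 1.74 and pH = 14.00 - 1.74 = 12.26.

12.26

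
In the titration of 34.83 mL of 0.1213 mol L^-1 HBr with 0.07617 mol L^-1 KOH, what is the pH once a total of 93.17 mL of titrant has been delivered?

12.35

n(acid) = 0.1213 x 0.03483 = 0.004225 mol; n(KOH) added = 0.07617 x 0.09317 = 0.007097 mol.
Base is in excess by 0.007097 - 0.004225 = 0.002872 mol in a total volume of 0.1280 L.
[OH^-] = 0.002872/0.1280 = 0.02244 M, so pOH = 1.65 and pH = 14.00 - 1.65 = 12.35.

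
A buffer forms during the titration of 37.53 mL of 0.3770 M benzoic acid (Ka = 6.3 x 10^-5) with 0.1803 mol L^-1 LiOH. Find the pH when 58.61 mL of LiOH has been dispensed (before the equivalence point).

Initial n(C6H5COOH) = 0.3770 x 0.03753 = 0.01415 mol.
n(LiOH) added = 0.1803 x 0.05861 = 0.01057 mol, converting that many moles of C6H5COOH to C6H5COO-.
Remaining n(C6H5COOH) = 0.003581 mol; n(C6H5COO-) = 0.01057 mol.
By Henderson-Hasselbalch, pH = pKa + log([A^-]/[HA]) = 4.20 + log(0.01057/0.003581) = 4.20 + (+0.47) = 4.67.

4.67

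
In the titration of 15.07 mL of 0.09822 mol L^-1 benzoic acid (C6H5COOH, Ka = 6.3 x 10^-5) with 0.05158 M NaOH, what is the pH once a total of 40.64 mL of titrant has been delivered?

n(acid) = 0.09822 x 0.01507 = 0.001480 mol; n(NaOH) added = 0.05158 x 0.04064 = 0.002096 mol.
Base is in excess by 0.002096 - 0.001480 = 0.0006160 mol in a total volume of 0.05571 L.
[OH^-] = 0.0006160/0.05571 = 0.01106 M, so pOH = 1.96 and pH = 14.00 - 1.96 = 12.04.

12.04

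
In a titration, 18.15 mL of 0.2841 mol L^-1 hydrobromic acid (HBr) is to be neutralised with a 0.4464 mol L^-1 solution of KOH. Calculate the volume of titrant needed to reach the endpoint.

n(HBr) = 0.2841 mol/L x 0.01815 L = 0.005156 mol.
At equivalence n(KOH) = n(HBr) = 0.005156 mol.
V(KOH) = 0.005156 / 0.4464 = 0.01155 L = 11.6 mL.

11.6 mL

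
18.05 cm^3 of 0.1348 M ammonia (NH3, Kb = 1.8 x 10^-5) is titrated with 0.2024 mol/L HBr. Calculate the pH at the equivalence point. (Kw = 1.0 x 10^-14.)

n(NH3) = 0.1348 x 0.01805 = 0.002433 mol; V(HBr) at equivalence = 0.002433/0.2024 = 0.01202 L.
At equivalence the base is fully converted to NH4+; total volume = 0.03007 L, so [NH4+] = 0.002433/0.03007 = 0.08091 M.
Ka(NH4+) = Kw/Kb = 1.0e-14 / 1.8 x 10^-5 = 5.56e-10.
[H^+] = sqrt(Ka x [NH4+]) = sqrt(5.56e-10 x 0.08091) = 6.70e-6 M.
pH = -log(6.70e-6) = 5.17.

5.17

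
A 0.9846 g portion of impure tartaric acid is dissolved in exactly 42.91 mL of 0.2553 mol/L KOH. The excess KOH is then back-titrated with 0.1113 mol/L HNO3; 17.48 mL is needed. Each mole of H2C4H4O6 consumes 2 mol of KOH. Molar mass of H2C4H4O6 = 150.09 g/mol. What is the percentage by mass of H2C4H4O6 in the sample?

Total n(KOH) added = 0.2553 x 0.04291 = 0.01095 mol.
n(HNO3) used = 0.1113 x 0.01748 = 0.001946 mol, which equals the excess n(KOH).
So n(KOH) consumed by the sample = 0.01095 - 0.001946 = 0.009009 mol.
n(H2C4H4O6) = 0.009009 / 2 = 0.004505 mol.
mass H2C4H4O6 = 0.004505 x 150.09 = 0.6761 g, so %H2C4H4O6 = 0.6761/0.9846 x 100 = 68.7%.

68.7%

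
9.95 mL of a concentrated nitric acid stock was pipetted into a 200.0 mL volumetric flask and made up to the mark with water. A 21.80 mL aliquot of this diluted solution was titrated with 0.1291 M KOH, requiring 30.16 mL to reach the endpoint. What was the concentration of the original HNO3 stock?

3.59 M

n(KOH) = 0.1291 x 0.03016 = 0.003894 mol.
n(HNO3) in the aliquot = 0.003894 mol.
[diluted HNO3] = 0.003894 / 0.02180 = 0.1786 M.
Dilution factor = 200.0/9.950 = 20.10, so [stock] = 0.1786 x 20.10 = 3.59 M.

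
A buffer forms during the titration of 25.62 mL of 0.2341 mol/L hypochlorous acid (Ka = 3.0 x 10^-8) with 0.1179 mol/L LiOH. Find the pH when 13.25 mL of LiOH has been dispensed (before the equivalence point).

Initial n(HClO) = 0.2341 x 0.02562 = 0.005998 mol.
n(LiOH) added = 0.1179 x 0.01325 = 0.001562 mol, converting that many moles of HClO to ClO-.
Remaining n(HClO) = 0.004435 mol; n(ClO-) = 0.001562 mol.
By Henderson-Hasselbalch, pH = pKa + log([A^-]/[HA]) = 7.52 + log(0.001562/0.004435) = 7.52 + (-0.45) = 7.07.

7.07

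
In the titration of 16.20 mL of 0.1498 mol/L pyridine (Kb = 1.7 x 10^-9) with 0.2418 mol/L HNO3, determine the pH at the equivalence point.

3.13

n(C5H5N) = 0.1498 x 0.01620 = 0.002427 mol; V(HNO3) at equivalence = 0.002427/0.2418 = 0.01004 L.
At equivalence the base is fully converted to C5H5NH+; total volume = 0.02624 L, so [C5H5NH+] = 0.002427/0.02624 = 0.09250 M.
Ka(C5H5NH+) = Kw/Kb = 1.0e-14 / 1.7 x 10^-9 = 5.88e-6.
[H^+] = sqrt(Ka x [C5H5NH+]) = sqrt(5.88e-6 x 0.09250) = 0.000738 M.
pH = -log(0.000738) = 3.13.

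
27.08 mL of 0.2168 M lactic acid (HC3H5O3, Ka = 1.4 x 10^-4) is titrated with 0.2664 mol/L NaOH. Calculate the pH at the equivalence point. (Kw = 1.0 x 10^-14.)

n(HC3H5O3) = 0.2168 x 0.02708 = 0.005871 mol; V(NaOH) at equivalence = 0.005871/0.2664 = 0.02204 L.
At equivalence all the acid is converted to C3H5O3-; total volume = 0.02708 + 0.02204 = 0.04912 L, so [C3H5O3-] = 0.005871/0.04912 = 0.1195 M.
Kb = Kw/Ka = 1.0e-14 / 1.4 x 10^-4 = 7.14e-11.
[OH^-] = sqrt(Kb x [C3H5O3-]) = sqrt(7.14e-11 x 0.1195) = 2.92e-6 M.
pOH = 5.53, so pH = 14.00 - 5.53 = 8.47.

8.47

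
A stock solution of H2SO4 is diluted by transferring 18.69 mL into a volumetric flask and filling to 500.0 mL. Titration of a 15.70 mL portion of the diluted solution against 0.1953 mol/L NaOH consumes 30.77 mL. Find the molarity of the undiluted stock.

5.12 M

n(NaOH) = 0.1953 x 0.03077 = 0.006009 mol.
n(H2SO4) in the aliquot = 0.006009 x 1/2 = 0.003005 mol.
[diluted H2SO4] = 0.003005 / 0.01570 = 0.1914 M.
Dilution factor = 500.0/18.69 = 26.75, so [stock] = 0.1914 x 26.75 = 5.12 M.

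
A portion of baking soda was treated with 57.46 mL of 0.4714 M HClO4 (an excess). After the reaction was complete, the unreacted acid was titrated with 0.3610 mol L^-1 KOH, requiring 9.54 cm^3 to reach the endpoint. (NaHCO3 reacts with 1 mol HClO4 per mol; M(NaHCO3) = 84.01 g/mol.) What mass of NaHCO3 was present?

Total n(HClO4) added = 0.4714 x 0.05746 = 0.02709 mol.
n(KOH) used = 0.3610 x 0.009540 = 0.003444 mol, which equals the excess n(HClO4).
So n(HClO4) consumed by the sample = 0.02709 - 0.003444 = 0.02364 mol.
n(NaHCO3) = 0.02364 / 1 = 0.02364 mol.
mass = 0.02364 mol x 84.01 g/mol = 1.99 g.

1.99 g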